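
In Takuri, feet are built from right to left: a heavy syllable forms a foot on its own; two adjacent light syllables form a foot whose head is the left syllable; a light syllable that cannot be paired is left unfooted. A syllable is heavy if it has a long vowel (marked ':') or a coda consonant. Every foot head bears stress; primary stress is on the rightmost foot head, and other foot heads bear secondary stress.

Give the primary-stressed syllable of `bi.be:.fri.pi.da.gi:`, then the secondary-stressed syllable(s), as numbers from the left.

primary 6, secondary 2, 4

Weights: 1 bi L, 2 be: H, 3 fri L, 4 pi L, 5 da L, 6 gi: H.
Parse right to left (heavy = foot alone; LL = one foot; stranded L unfooted): bi (ˈbe:) fri (ˈpi.da) (ˈgi:).
Foot heads: 2, 4, 6.
Primary stress on the rightmost head = syllable 6.
Secondary stress on 2, 4: bi.ˌbe:.fri.ˌpi.da.ˈgi:.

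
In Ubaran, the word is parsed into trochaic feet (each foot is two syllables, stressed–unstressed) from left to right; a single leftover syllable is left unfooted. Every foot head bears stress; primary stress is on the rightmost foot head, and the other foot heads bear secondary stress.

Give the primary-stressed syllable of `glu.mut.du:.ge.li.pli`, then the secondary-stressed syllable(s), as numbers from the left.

primary 5, secondary 1, 3

Parse left to right into trochaic (ˈσσ) feet: (ˈglu.mut) (ˈdu:.ge) (ˈli.pli).
Foot heads (stressed positions): 1, 3, 5.
End Rule Rightmost: primary stress on the rightmost head = syllable 5.
Secondary stress on 1, 3: ˌglu.mut.ˌdu:.ge.ˈli.pli.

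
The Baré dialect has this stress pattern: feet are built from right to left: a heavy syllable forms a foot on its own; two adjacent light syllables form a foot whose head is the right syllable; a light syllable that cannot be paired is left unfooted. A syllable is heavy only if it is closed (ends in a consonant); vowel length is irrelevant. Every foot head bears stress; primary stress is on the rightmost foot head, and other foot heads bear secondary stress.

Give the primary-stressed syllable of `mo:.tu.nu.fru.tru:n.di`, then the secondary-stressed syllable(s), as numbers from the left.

Weights: 1 mo: L, 2 tu L, 3 nu L, 4 fru L, 5 tru:n H, 6 di L.
Parse right to left (heavy = foot alone; LL = one foot; stranded L unfooted): (mo:.ˈtu) (nu.ˈfru) (ˈtru:n) di.
Foot heads: 2, 4, 5.
Primary stress on the rightmost head = syllable 5.
Secondary stress on 2, 4: mo:.ˌtu.nu.ˌfru.ˈtru:n.di.

primary 5, secondary 2, 4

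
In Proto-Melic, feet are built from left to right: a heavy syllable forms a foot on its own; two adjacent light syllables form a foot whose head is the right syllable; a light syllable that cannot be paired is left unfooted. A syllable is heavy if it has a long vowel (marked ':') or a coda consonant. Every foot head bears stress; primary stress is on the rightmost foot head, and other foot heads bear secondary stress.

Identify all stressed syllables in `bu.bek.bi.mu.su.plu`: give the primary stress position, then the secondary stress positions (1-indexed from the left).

Weights: 1 bu L, 2 bek H, 3 bi L, 4 mu L, 5 su L, 6 plu L.
Parse left to right (heavy = foot alone; LL = one foot; stranded L unfooted): bu (ˈbek) (bi.ˈmu) (su.ˈplu).
Foot heads: 2, 4, 6.
Primary stress on the rightmost head = syllable 6.
Secondary stress on 2, 4: bu.ˌbek.bi.ˌmu.su.ˈplu.

primary 6, secondary 2, 4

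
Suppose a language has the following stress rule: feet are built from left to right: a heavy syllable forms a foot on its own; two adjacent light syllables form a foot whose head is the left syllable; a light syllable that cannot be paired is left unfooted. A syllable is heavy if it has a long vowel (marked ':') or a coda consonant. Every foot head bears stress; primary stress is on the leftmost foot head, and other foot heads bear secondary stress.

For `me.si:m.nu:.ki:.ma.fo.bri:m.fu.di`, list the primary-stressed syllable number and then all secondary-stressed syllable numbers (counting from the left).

Weights: 1 me L, 2 si:m H, 3 nu: H, 4 ki: H, 5 ma L, 6 fo L, 7 bri:m H, 8 fu L, 9 di L.
Parse left to right (heavy = foot alone; LL = one foot; stranded L unfooted): me (ˈsi:m) (ˈnu:) (ˈki:) (ˈma.fo) (ˈbri:m) (ˈfu.di).
Foot heads: 2, 3, 4, 5, 7, 8.
Primary stress on the leftmost head = syllable 2.
Secondary stress on 3, 4, 5, 7, 8: me.ˈsi:m.ˌnu:.ˌki:.ˌma.fo.ˌbri:m.ˌfu.di.

primary 2, secondary 3, 4, 5, 7, 8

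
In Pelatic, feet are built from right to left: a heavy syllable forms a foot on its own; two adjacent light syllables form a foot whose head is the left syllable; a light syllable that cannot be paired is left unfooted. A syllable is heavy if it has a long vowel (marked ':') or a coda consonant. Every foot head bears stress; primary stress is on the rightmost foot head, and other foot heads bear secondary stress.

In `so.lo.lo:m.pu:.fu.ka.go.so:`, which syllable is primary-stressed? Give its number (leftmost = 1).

Weights: 1 so L, 2 lo L, 3 lo:m H, 4 pu: H, 5 fu L, 6 ka L, 7 go L, 8 so: H.
Parse right to left (heavy = foot alone; LL = one foot; stranded L unfooted): (ˈso.lo) (ˈlo:m) (ˈpu:) fu (ˈka.go) (ˈso:).
Foot heads: 1, 3, 4, 6, 8.
Primary stress on the rightmost head = syllable 8.
Primary stress: syllable 8 → so.lo.lo:m.pu:.fu.ka.go.ˈso:.

8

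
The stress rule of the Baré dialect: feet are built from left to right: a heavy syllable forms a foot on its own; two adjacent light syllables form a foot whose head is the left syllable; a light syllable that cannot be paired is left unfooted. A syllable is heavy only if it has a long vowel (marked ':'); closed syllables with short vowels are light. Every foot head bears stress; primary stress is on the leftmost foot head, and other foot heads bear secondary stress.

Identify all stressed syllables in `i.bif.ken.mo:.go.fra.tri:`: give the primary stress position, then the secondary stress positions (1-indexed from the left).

Weights: 1 i L, 2 bif L, 3 ken L, 4 mo: H, 5 go L, 6 fra L, 7 tri: H.
Parse left to right (heavy = foot alone; LL = one foot; stranded L unfooted): (ˈi.bif) ken (ˈmo:) (ˈgo.fra) (ˈtri:).
Foot heads: 1, 4, 5, 7.
Primary stress on the leftmost head = syllable 1.
Secondary stress on 4, 5, 7: ˈi.bif.ken.ˌmo:.ˌgo.fra.ˌtri:.

primary 1, secondary 4, 5, 7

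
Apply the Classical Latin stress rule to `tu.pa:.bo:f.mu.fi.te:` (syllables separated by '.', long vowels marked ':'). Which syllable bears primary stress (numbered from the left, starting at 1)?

Classical Latin: stress the penult if heavy (long vowel or closed), else the antepenult.
Weights: 4 mu L, 5 fi L, 6 te: H.
The penult (syllable 5, fi) is light, so stress falls on the antepenult (syllable 4, mu).
Stress on syllable 4: tu.pa:.bo:f.ˈmu.fi.te:.

4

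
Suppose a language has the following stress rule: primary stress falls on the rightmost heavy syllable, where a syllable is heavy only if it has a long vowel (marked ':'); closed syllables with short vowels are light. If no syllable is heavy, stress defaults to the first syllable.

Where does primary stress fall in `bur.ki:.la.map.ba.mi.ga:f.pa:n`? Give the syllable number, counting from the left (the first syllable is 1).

8

Weights: 1 bur L, 2 ki: H, 3 la L, 4 map L, 5 ba L, 6 mi L, 7 ga:f H, 8 pa:n H.
Heavy syllables in the domain: 2, 7, 8. The rightmost is syllable 8 (pa:n).
Primary stress: syllable 8 → bur.ki:.la.map.ba.mi.ga:f.ˈpa:n.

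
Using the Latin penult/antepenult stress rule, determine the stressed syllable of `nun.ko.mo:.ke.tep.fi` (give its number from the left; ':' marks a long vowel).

5

Classical Latin: stress the penult if heavy (long vowel or closed), else the antepenult.
Weights: 4 ke L, 5 tep H, 6 fi L.
The penult (syllable 5, tep) is heavy, so it takes stress.
Stress on syllable 5: nun.ko.mo:.ke.ˈtep.fi.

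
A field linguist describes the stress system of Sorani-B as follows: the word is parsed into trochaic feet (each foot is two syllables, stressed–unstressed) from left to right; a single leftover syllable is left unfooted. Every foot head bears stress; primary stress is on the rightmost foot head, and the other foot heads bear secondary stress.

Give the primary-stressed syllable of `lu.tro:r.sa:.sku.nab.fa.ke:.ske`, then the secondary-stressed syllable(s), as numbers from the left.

Parse left to right into trochaic (ˈσσ) feet: (ˈlu.tro:r) (ˈsa:.sku) (ˈnab.fa) (ˈke:.ske).
Foot heads (stressed positions): 1, 3, 5, 7.
End Rule Rightmost: primary stress on the rightmost head = syllable 7.
Secondary stress on 1, 3, 5: ˌlu.tro:r.ˌsa:.sku.ˌnab.fa.ˈke:.ske.

primary 7, secondary 1, 3, 5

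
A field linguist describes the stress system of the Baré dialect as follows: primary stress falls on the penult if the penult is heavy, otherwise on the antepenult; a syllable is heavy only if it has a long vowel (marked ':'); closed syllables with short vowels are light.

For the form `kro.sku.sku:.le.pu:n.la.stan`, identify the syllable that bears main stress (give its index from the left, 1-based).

Weights: 5 pu:n H, 6 la L, 7 stan L.
The penult (syllable 6, la) is light, so stress falls on the antepenult (syllable 5, pu:n).
Primary stress: syllable 5 → kro.sku.sku:.le.ˈpu:n.la.stan.

5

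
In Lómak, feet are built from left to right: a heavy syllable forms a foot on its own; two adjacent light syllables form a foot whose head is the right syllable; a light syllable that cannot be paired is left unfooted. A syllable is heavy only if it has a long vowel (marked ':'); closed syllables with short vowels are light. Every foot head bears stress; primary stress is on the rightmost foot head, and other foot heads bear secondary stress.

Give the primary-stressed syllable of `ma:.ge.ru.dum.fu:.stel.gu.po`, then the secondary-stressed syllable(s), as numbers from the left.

Weights: 1 ma: H, 2 ge L, 3 ru L, 4 dum L, 5 fu: H, 6 stel L, 7 gu L, 8 po L.
Parse left to right (heavy = foot alone; LL = one foot; stranded L unfooted): (ˈma:) (ge.ˈru) dum (ˈfu:) (stel.ˈgu) po.
Foot heads: 1, 3, 5, 7.
Primary stress on the rightmost head = syllable 7.
Secondary stress on 1, 3, 5: ˌma:.ge.ˌru.dum.ˌfu:.stel.ˈgu.po.

primary 7, secondary 1, 3, 5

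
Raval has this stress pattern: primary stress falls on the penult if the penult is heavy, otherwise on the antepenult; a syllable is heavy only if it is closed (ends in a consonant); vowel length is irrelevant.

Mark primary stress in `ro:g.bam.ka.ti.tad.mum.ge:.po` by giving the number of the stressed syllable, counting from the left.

6

Weights: 6 mum H, 7 ge: L, 8 po L.
The penult (syllable 7, ge:) is light, so stress falls on the antepenult (syllable 6, mum).
Primary stress: syllable 6 → ro:g.bam.ka.ti.tad.ˈmum.ge:.po.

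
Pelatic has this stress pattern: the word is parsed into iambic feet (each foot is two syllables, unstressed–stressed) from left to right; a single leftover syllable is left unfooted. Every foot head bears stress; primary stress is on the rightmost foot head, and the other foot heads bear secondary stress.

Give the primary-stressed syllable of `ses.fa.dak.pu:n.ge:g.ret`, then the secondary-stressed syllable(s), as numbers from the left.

Parse left to right into iambic (σˈσ) feet: (ses.ˈfa) (dak.ˈpu:n) (ge:g.ˈret).
Foot heads (stressed positions): 2, 4, 6.
End Rule Rightmost: primary stress on the rightmost head = syllable 6.
Secondary stress on 2, 4: ses.ˌfa.dak.ˌpu:n.ge:g.ˈret.

primary 6, secondary 2, 4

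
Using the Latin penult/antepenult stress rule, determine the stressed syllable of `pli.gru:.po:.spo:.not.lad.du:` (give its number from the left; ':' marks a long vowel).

Classical Latin: stress the penult if heavy (long vowel or closed), else the antepenult.
Weights: 5 not H, 6 lad H, 7 du: H.
The penult (syllable 6, lad) is heavy, so it takes stress.
Stress on syllable 6: pli.gru:.po:.spo:.not.ˈlad.du:.

6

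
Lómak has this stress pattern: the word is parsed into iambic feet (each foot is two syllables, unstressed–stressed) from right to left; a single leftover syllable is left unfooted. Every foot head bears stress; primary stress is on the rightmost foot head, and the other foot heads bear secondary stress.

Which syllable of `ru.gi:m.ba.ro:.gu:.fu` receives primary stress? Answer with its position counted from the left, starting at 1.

Parse right to left into iambic (σˈσ) feet: (ru.ˈgi:m) (ba.ˈro:) (gu:.ˈfu).
Foot heads (stressed positions): 2, 4, 6.
End Rule Rightmost: primary stress on the rightmost head = syllable 6.
Primary stress: syllable 6 → ru.gi:m.ba.ro:.gu:.ˈfu.

6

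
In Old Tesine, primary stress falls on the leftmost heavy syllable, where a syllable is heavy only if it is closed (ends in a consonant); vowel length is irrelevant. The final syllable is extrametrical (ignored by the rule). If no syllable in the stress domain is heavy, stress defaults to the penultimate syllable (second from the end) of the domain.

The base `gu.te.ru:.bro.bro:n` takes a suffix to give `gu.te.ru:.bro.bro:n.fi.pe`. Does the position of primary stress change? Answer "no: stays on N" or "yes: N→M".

yes: 3→5

Base `gu.te.ru:.bro.bro:n` (5 syllables):
  The final syllable (5, bro:n) is extrametrical; the stress domain is syllables 1–4.
  Weights: 1 gu L, 2 te L, 3 ru: L, 4 bro L.
  No heavy syllable in the domain; default to the penultimate syllable (second from the end) of the domain = syllable 3.
  → primary stress on syllable 3.
Suffixed `gu.te.ru:.bro.bro:n.fi.pe` (7 syllables):
  The final syllable (7, pe) is extrametrical; the stress domain is syllables 1–6.
  Weights: 1 gu L, 2 te L, 3 ru: L, 4 bro L, 5 bro:n H, 6 fi L.
  Heavy syllables in the domain: 5. The leftmost is syllable 5 (bro:n).
  → primary stress on syllable 5.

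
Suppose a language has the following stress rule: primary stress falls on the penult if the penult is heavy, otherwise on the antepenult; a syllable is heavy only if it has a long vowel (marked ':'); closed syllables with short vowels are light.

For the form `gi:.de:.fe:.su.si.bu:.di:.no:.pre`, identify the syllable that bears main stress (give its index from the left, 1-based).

8

Weights: 7 di: H, 8 no: H, 9 pre L.
The penult (syllable 8, no:) is heavy, so it takes stress.
Primary stress: syllable 8 → gi:.de:.fe:.su.si.bu:.di:.ˈno:.pre.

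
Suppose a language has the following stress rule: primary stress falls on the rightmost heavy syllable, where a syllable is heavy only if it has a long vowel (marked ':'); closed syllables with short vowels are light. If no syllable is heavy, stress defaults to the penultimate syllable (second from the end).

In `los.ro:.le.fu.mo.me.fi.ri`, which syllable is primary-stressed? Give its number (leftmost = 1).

2

Weights: 1 los L, 2 ro: H, 3 le L, 4 fu L, 5 mo L, 6 me L, 7 fi L, 8 ri L.
Heavy syllables in the domain: 2. The rightmost is syllable 2 (ro:).
Primary stress: syllable 2 → los.ˈro:.le.fu.mo.me.fi.ri.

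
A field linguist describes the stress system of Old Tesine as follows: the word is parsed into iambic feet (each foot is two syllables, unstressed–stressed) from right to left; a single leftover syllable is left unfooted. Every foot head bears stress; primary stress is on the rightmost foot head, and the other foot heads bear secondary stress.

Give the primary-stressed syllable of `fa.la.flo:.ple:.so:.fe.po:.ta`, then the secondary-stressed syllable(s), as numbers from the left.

Parse right to left into iambic (σˈσ) feet: (fa.ˈla) (flo:.ˈple:) (so:.ˈfe) (po:.ˈta).
Foot heads (stressed positions): 2, 4, 6, 8.
End Rule Rightmost: primary stress on the rightmost head = syllable 8.
Secondary stress on 2, 4, 6: fa.ˌla.flo:.ˌple:.so:.ˌfe.po:.ˈta.

primary 8, secondary 2, 4, 6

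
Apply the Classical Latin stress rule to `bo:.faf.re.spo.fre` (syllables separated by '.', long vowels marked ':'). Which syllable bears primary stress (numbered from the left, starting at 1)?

Classical Latin: stress the penult if heavy (long vowel or closed), else the antepenult.
Weights: 3 re L, 4 spo L, 5 fre L.
The penult (syllable 4, spo) is light, so stress falls on the antepenult (syllable 3, re).
Stress on syllable 3: bo:.faf.ˈre.spo.fre.

3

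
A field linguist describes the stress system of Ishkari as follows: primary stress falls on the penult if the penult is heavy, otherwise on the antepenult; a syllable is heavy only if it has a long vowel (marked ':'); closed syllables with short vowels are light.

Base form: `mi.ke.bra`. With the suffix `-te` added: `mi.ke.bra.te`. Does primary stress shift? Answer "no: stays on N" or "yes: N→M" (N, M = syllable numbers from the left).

yes: 1→2

Base `mi.ke.bra` (3 syllables):
  Weights: 1 mi L, 2 ke L, 3 bra L.
  The penult (syllable 2, ke) is light, so stress falls on the antepenult (syllable 1, mi).
  → primary stress on syllable 1.
Suffixed `mi.ke.bra.te` (4 syllables):
  Weights: 2 ke L, 3 bra L, 4 te L.
  The penult (syllable 3, bra) is light, so stress falls on the antepenult (syllable 2, ke).
  → primary stress on syllable 2.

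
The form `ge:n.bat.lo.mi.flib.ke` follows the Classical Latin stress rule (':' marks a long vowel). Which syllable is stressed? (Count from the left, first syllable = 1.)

5

Classical Latin: stress the penult if heavy (long vowel or closed), else the antepenult.
Weights: 4 mi L, 5 flib H, 6 ke L.
The penult (syllable 5, flib) is heavy, so it takes stress.
Stress on syllable 5: ge:n.bat.lo.mi.ˈflib.ke.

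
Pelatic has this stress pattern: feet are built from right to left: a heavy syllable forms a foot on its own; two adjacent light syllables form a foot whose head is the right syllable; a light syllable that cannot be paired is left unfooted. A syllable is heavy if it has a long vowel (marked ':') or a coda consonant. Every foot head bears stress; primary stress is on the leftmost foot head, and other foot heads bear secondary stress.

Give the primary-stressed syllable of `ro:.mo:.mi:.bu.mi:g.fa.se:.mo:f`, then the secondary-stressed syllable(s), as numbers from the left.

primary 1, secondary 2, 3, 5, 7, 8

Weights: 1 ro: H, 2 mo: H, 3 mi: H, 4 bu L, 5 mi:g H, 6 fa L, 7 se: H, 8 mo:f H.
Parse right to left (heavy = foot alone; LL = one foot; stranded L unfooted): (ˈro:) (ˈmo:) (ˈmi:) bu (ˈmi:g) fa (ˈse:) (ˈmo:f).
Foot heads: 1, 2, 3, 5, 7, 8.
Primary stress on the leftmost head = syllable 1.
Secondary stress on 2, 3, 5, 7, 8: ˈro:.ˌmo:.ˌmi:.bu.ˌmi:g.fa.ˌse:.ˌmo:f.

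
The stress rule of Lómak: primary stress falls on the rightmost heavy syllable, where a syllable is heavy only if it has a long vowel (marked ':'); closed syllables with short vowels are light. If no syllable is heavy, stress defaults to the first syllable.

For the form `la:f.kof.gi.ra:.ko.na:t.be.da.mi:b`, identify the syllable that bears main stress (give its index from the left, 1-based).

Weights: 1 la:f H, 2 kof L, 3 gi L, 4 ra: H, 5 ko L, 6 na:t H, 7 be L, 8 da L, 9 mi:b H.
Heavy syllables in the domain: 1, 4, 6, 9. The rightmost is syllable 9 (mi:b).
Primary stress: syllable 9 → la:f.kof.gi.ra:.ko.na:t.be.da.ˈmi:b.

9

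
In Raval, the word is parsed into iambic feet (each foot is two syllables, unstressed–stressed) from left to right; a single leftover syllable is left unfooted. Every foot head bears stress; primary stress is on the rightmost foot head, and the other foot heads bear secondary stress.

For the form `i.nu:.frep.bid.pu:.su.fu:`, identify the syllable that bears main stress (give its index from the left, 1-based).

6

Parse left to right into iambic (σˈσ) feet: (i.ˈnu:) (frep.ˈbid) (pu:.ˈsu) fu:. Syllable 7 is left unfooted.
Foot heads (stressed positions): 2, 4, 6.
End Rule Rightmost: primary stress on the rightmost head = syllable 6.
Primary stress: syllable 6 → i.nu:.frep.bid.pu:.ˈsu.fu:.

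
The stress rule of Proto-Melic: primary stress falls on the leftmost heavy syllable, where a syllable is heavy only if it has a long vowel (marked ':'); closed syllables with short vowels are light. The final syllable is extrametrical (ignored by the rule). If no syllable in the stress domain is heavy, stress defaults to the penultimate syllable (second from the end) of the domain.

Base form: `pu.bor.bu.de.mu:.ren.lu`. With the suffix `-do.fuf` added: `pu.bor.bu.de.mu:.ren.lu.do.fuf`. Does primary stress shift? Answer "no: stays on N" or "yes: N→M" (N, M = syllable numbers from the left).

no: stays on 5

Base `pu.bor.bu.de.mu:.ren.lu` (7 syllables):
  The final syllable (7, lu) is extrametrical; the stress domain is syllables 1–6.
  Weights: 1 pu L, 2 bor L, 3 bu L, 4 de L, 5 mu: H, 6 ren L.
  Heavy syllables in the domain: 5. The leftmost is syllable 5 (mu:).
  → primary stress on syllable 5.
Suffixed `pu.bor.bu.de.mu:.ren.lu.do.fuf` (9 syllables):
  The final syllable (9, fuf) is extrametrical; the stress domain is syllables 1–8.
  Weights: 1 pu L, 2 bor L, 3 bu L, 4 de L, 5 mu: H, 6 ren L, 7 lu L, 8 do L.
  Heavy syllables in the domain: 5. The leftmost is syllable 5 (mu:).
  → primary stress on syllable 5.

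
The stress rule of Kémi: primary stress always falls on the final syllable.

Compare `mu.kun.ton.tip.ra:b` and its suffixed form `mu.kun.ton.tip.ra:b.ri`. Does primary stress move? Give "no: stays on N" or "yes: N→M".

Base `mu.kun.ton.tip.ra:b` (5 syllables):
  The word has 5 syllables; the final syllable is syllable 5 (ra:b).
  → primary stress on syllable 5.
Suffixed `mu.kun.ton.tip.ra:b.ri` (6 syllables):
  The word has 6 syllables; the final syllable is syllable 6 (ri).
  → primary stress on syllable 6.

yes: 5→6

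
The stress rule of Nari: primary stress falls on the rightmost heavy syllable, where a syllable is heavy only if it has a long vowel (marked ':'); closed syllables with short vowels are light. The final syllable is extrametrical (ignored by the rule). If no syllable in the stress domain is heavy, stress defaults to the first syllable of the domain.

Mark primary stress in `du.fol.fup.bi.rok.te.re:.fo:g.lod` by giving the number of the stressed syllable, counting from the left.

8

The final syllable (9, lod) is extrametrical; the stress domain is syllables 1–8.
Weights: 1 du L, 2 fol L, 3 fup L, 4 bi L, 5 rok L, 6 te L, 7 re: H, 8 fo:g H.
Heavy syllables in the domain: 7, 8. The rightmost is syllable 8 (fo:g).
Primary stress: syllable 8 → du.fol.fup.bi.rok.te.re:.ˈfo:g.lod.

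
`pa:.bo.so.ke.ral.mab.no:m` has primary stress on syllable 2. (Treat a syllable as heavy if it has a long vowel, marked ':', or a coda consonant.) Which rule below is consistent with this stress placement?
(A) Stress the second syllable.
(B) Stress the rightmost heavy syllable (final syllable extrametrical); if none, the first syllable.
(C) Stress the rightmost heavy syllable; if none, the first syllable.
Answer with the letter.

A

Rule A → syllable 2 ✓.
Rule B → syllable 6 (observed: 2).
Rule C → syllable 7 (observed: 2).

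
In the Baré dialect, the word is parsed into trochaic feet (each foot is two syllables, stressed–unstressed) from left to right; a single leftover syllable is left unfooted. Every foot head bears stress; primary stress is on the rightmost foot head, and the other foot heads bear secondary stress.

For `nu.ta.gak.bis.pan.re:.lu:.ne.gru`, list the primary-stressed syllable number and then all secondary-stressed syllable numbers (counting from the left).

Parse left to right into trochaic (ˈσσ) feet: (ˈnu.ta) (ˈgak.bis) (ˈpan.re:) (ˈlu:.ne) gru. Syllable 9 is left unfooted.
Foot heads (stressed positions): 1, 3, 5, 7.
End Rule Rightmost: primary stress on the rightmost head = syllable 7.
Secondary stress on 1, 3, 5: ˌnu.ta.ˌgak.bis.ˌpan.re:.ˈlu:.ne.gru.

primary 7, secondary 1, 3, 5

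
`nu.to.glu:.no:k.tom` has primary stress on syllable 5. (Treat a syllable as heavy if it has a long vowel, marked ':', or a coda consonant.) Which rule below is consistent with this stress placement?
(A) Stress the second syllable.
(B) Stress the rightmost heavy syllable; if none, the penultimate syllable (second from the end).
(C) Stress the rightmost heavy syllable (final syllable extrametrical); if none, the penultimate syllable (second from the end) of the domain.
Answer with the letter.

B

Rule A → syllable 2 (observed: 5).
Rule B → syllable 5 ✓.
Rule C → syllable 4 (observed: 5).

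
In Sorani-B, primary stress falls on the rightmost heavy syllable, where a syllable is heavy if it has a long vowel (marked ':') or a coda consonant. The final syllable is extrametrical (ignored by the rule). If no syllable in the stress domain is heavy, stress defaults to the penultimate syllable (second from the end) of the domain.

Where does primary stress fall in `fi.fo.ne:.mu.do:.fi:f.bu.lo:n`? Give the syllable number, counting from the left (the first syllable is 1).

6

The final syllable (8, lo:n) is extrametrical; the stress domain is syllables 1–7.
Weights: 1 fi L, 2 fo L, 3 ne: H, 4 mu L, 5 do: H, 6 fi:f H, 7 bu L.
Heavy syllables in the domain: 3, 5, 6. The rightmost is syllable 6 (fi:f).
Primary stress: syllable 6 → fi.fo.ne:.mu.do:.ˈfi:f.bu.lo:n.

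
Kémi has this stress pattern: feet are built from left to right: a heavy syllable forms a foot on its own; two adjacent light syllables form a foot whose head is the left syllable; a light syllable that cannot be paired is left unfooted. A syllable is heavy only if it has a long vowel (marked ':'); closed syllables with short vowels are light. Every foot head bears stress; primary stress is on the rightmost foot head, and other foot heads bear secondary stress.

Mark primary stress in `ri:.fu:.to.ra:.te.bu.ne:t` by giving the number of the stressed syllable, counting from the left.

7

Weights: 1 ri: H, 2 fu: H, 3 to L, 4 ra: H, 5 te L, 6 bu L, 7 ne:t H.
Parse left to right (heavy = foot alone; LL = one foot; stranded L unfooted): (ˈri:) (ˈfu:) to (ˈra:) (ˈte.bu) (ˈne:t).
Foot heads: 1, 2, 4, 5, 7.
Primary stress on the rightmost head = syllable 7.
Primary stress: syllable 7 → ri:.fu:.to.ra:.te.bu.ˈne:t.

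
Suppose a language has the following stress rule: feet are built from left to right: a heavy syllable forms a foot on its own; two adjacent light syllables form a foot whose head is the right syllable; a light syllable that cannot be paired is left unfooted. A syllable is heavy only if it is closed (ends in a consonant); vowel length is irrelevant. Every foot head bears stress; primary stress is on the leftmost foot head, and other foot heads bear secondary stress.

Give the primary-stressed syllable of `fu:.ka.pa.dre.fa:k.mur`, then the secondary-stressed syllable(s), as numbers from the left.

Weights: 1 fu: L, 2 ka L, 3 pa L, 4 dre L, 5 fa:k H, 6 mur H.
Parse left to right (heavy = foot alone; LL = one foot; stranded L unfooted): (fu:.ˈka) (pa.ˈdre) (ˈfa:k) (ˈmur).
Foot heads: 2, 4, 5, 6.
Primary stress on the leftmost head = syllable 2.
Secondary stress on 4, 5, 6: fu:.ˈka.pa.ˌdre.ˌfa:k.ˌmur.

primary 2, secondary 4, 5, 6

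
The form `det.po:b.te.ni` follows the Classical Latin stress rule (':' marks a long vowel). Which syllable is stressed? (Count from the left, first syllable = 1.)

2

Classical Latin: stress the penult if heavy (long vowel or closed), else the antepenult.
Weights: 2 po:b H, 3 te L, 4 ni L.
The penult (syllable 3, te) is light, so stress falls on the antepenult (syllable 2, po:b).
Stress on syllable 2: det.ˈpo:b.te.ni.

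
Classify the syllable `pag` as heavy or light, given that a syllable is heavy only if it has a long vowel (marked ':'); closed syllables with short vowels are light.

`pag`: short vowel, closed (coda /g/). Short vowel → light.

light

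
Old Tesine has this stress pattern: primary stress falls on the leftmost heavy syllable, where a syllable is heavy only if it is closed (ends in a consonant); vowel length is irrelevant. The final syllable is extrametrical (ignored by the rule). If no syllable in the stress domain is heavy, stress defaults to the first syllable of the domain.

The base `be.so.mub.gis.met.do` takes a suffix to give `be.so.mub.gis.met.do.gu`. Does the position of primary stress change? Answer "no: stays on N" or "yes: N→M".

Base `be.so.mub.gis.met.do` (6 syllables):
  The final syllable (6, do) is extrametrical; the stress domain is syllables 1–5.
  Weights: 1 be L, 2 so L, 3 mub H, 4 gis H, 5 met H.
  Heavy syllables in the domain: 3, 4, 5. The leftmost is syllable 3 (mub).
  → primary stress on syllable 3.
Suffixed `be.so.mub.gis.met.do.gu` (7 syllables):
  The final syllable (7, gu) is extrametrical; the stress domain is syllables 1–6.
  Weights: 1 be L, 2 so L, 3 mub H, 4 gis H, 5 met H, 6 do L.
  Heavy syllables in the domain: 3, 4, 5. The leftmost is syllable 3 (mub).
  → primary stress on syllable 3.

no: stays on 3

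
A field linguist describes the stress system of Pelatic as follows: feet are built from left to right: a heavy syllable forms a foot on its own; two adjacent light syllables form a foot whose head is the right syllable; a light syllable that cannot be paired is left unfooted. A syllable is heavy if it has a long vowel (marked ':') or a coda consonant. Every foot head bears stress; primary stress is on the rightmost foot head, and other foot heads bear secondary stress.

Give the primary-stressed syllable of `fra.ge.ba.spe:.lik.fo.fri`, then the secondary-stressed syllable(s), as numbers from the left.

Weights: 1 fra L, 2 ge L, 3 ba L, 4 spe: H, 5 lik H, 6 fo L, 7 fri L.
Parse left to right (heavy = foot alone; LL = one foot; stranded L unfooted): (fra.ˈge) ba (ˈspe:) (ˈlik) (fo.ˈfri).
Foot heads: 2, 4, 5, 7.
Primary stress on the rightmost head = syllable 7.
Secondary stress on 2, 4, 5: fra.ˌge.ba.ˌspe:.ˌlik.fo.ˈfri.

primary 7, secondary 2, 4, 5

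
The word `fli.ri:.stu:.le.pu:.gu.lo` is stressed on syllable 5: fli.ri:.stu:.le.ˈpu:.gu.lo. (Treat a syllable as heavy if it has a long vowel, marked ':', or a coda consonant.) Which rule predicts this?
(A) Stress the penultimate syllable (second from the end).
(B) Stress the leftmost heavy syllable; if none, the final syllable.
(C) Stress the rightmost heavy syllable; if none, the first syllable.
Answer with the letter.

C

Rule A → syllable 6 (observed: 5).
Rule B → syllable 2 (observed: 5).
Rule C → syllable 5 ✓.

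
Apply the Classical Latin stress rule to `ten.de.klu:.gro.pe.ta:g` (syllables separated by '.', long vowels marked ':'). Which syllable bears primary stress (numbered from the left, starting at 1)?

Classical Latin: stress the penult if heavy (long vowel or closed), else the antepenult.
Weights: 4 gro L, 5 pe L, 6 ta:g H.
The penult (syllable 5, pe) is light, so stress falls on the antepenult (syllable 4, gro).
Stress on syllable 4: ten.de.klu:.ˈgro.pe.ta:g.

4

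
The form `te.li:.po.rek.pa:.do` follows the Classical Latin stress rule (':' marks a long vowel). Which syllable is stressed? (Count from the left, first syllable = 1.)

Classical Latin: stress the penult if heavy (long vowel or closed), else the antepenult.
Weights: 4 rek H, 5 pa: H, 6 do L.
The penult (syllable 5, pa:) is heavy, so it takes stress.
Stress on syllable 5: te.li:.po.rek.ˈpa:.do.

5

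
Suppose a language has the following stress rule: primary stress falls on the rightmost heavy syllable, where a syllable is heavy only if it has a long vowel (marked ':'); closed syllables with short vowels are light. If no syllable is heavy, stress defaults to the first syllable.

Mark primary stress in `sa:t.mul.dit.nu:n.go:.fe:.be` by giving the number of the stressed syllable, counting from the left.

Weights: 1 sa:t H, 2 mul L, 3 dit L, 4 nu:n H, 5 go: H, 6 fe: H, 7 be L.
Heavy syllables in the domain: 1, 4, 5, 6. The rightmost is syllable 6 (fe:).
Primary stress: syllable 6 → sa:t.mul.dit.nu:n.go:.ˈfe:.be.

6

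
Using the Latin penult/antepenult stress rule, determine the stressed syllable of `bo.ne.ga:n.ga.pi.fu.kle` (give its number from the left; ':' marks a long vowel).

5

Classical Latin: stress the penult if heavy (long vowel or closed), else the antepenult.
Weights: 5 pi L, 6 fu L, 7 kle L.
The penult (syllable 6, fu) is light, so stress falls on the antepenult (syllable 5, pi).
Stress on syllable 5: bo.ne.ga:n.ga.ˈpi.fu.kle.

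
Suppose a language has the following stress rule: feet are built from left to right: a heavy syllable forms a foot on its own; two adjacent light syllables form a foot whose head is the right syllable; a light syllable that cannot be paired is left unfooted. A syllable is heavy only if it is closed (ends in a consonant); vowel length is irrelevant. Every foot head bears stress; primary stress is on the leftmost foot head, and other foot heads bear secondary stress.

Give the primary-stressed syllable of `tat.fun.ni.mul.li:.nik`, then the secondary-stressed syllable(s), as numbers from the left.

primary 1, secondary 2, 4, 6

Weights: 1 tat H, 2 fun H, 3 ni L, 4 mul H, 5 li: L, 6 nik H.
Parse left to right (heavy = foot alone; LL = one foot; stranded L unfooted): (ˈtat) (ˈfun) ni (ˈmul) li: (ˈnik).
Foot heads: 1, 2, 4, 6.
Primary stress on the leftmost head = syllable 1.
Secondary stress on 2, 4, 6: ˈtat.ˌfun.ni.ˌmul.li:.ˌnik.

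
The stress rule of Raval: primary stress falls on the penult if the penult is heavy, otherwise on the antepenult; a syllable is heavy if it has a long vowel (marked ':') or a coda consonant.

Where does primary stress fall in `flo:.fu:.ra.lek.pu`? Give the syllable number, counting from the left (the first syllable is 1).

4

Weights: 3 ra L, 4 lek H, 5 pu L.
The penult (syllable 4, lek) is heavy, so it takes stress.
Primary stress: syllable 4 → flo:.fu:.ra.ˈlek.pu.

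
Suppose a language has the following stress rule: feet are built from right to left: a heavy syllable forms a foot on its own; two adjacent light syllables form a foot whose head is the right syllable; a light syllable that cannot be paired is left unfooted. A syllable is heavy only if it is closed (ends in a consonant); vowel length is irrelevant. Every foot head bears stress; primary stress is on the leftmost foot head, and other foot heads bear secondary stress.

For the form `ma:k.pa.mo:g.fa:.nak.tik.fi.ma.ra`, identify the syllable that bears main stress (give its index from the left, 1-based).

Weights: 1 ma:k H, 2 pa L, 3 mo:g H, 4 fa: L, 5 nak H, 6 tik H, 7 fi L, 8 ma L, 9 ra L.
Parse right to left (heavy = foot alone; LL = one foot; stranded L unfooted): (ˈma:k) pa (ˈmo:g) fa: (ˈnak) (ˈtik) fi (ma.ˈra).
Foot heads: 1, 3, 5, 6, 9.
Primary stress on the leftmost head = syllable 1.
Primary stress: syllable 1 → ˈma:k.pa.mo:g.fa:.nak.tik.fi.ma.ra.

1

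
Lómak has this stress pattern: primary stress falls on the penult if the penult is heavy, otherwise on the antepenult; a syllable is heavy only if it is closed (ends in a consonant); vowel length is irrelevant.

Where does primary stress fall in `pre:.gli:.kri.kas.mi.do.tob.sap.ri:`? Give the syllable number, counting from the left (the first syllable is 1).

8

Weights: 7 tob H, 8 sap H, 9 ri: L.
The penult (syllable 8, sap) is heavy, so it takes stress.
Primary stress: syllable 8 → pre:.gli:.kri.kas.mi.do.tob.ˈsap.ri:.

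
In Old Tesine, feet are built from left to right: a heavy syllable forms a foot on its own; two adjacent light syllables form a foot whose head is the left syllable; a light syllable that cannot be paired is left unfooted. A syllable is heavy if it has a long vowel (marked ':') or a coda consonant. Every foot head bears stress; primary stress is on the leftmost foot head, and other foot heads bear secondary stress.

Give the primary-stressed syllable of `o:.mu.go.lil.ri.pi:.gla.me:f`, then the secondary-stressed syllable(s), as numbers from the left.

Weights: 1 o: H, 2 mu L, 3 go L, 4 lil H, 5 ri L, 6 pi: H, 7 gla L, 8 me:f H.
Parse left to right (heavy = foot alone; LL = one foot; stranded L unfooted): (ˈo:) (ˈmu.go) (ˈlil) ri (ˈpi:) gla (ˈme:f).
Foot heads: 1, 2, 4, 6, 8.
Primary stress on the leftmost head = syllable 1.
Secondary stress on 2, 4, 6, 8: ˈo:.ˌmu.go.ˌlil.ri.ˌpi:.gla.ˌme:f.

primary 1, secondary 2, 4, 6, 8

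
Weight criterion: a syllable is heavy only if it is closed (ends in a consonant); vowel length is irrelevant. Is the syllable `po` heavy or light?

light

`po`: short vowel, open (no coda). Open (no coda) → light.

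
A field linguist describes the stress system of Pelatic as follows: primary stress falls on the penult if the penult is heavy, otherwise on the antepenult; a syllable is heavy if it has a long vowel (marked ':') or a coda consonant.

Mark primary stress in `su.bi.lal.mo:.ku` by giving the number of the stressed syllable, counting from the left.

4

Weights: 3 lal H, 4 mo: H, 5 ku L.
The penult (syllable 4, mo:) is heavy, so it takes stress.
Primary stress: syllable 4 → su.bi.lal.ˈmo:.ku.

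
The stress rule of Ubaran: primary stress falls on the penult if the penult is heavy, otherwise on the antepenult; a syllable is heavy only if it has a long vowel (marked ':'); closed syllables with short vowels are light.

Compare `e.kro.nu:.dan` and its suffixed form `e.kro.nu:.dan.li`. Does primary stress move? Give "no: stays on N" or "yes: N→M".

Base `e.kro.nu:.dan` (4 syllables):
  Weights: 2 kro L, 3 nu: H, 4 dan L.
  The penult (syllable 3, nu:) is heavy, so it takes stress.
  → primary stress on syllable 3.
Suffixed `e.kro.nu:.dan.li` (5 syllables):
  Weights: 3 nu: H, 4 dan L, 5 li L.
  The penult (syllable 4, dan) is light, so stress falls on the antepenult (syllable 3, nu:).
  → primary stress on syllable 3.

no: stays on 3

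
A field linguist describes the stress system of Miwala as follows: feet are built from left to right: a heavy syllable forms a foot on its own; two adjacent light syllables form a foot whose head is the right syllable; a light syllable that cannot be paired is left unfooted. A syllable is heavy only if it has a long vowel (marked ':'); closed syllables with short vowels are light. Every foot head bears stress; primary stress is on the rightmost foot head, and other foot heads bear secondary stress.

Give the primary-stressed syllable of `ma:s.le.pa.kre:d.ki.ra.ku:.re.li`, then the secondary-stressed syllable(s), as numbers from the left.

primary 9, secondary 1, 3, 4, 6, 7

Weights: 1 ma:s H, 2 le L, 3 pa L, 4 kre:d H, 5 ki L, 6 ra L, 7 ku: H, 8 re L, 9 li L.
Parse left to right (heavy = foot alone; LL = one foot; stranded L unfooted): (ˈma:s) (le.ˈpa) (ˈkre:d) (ki.ˈra) (ˈku:) (re.ˈli).
Foot heads: 1, 3, 4, 6, 7, 9.
Primary stress on the rightmost head = syllable 9.
Secondary stress on 1, 3, 4, 6, 7: ˌma:s.le.ˌpa.ˌkre:d.ki.ˌra.ˌku:.re.ˈli.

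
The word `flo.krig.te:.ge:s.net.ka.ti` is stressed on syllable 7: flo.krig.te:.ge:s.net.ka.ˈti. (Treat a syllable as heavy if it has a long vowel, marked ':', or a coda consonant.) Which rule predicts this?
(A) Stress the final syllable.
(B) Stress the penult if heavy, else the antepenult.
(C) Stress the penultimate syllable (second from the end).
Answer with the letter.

Rule A → syllable 7 ✓.
Rule B → syllable 5 (observed: 7).
Rule C → syllable 6 (observed: 7).

A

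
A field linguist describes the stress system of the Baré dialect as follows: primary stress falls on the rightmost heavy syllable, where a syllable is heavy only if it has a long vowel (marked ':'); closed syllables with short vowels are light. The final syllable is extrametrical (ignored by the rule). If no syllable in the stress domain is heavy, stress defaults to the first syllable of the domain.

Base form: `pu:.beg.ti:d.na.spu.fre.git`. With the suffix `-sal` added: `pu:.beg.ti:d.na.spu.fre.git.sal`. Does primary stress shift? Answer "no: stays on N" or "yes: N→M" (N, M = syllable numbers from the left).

Base `pu:.beg.ti:d.na.spu.fre.git` (7 syllables):
  The final syllable (7, git) is extrametrical; the stress domain is syllables 1–6.
  Weights: 1 pu: H, 2 beg L, 3 ti:d H, 4 na L, 5 spu L, 6 fre L.
  Heavy syllables in the domain: 1, 3. The rightmost is syllable 3 (ti:d).
  → primary stress on syllable 3.
Suffixed `pu:.beg.ti:d.na.spu.fre.git.sal` (8 syllables):
  The final syllable (8, sal) is extrametrical; the stress domain is syllables 1–7.
  Weights: 1 pu: H, 2 beg L, 3 ti:d H, 4 na L, 5 spu L, 6 fre L, 7 git L.
  Heavy syllables in the domain: 1, 3. The rightmost is syllable 3 (ti:d).
  → primary stress on syllable 3.

no: stays on 3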